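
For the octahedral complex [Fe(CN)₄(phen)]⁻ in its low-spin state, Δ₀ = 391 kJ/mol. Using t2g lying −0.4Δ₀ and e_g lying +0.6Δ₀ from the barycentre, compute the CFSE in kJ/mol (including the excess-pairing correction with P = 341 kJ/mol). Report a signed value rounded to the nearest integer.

Ligand charges: 4×(-1) from CN⁻ and 1×(+0) from phen sum to -4; with overall charge -1, Fe is +3.
Fe³⁺: group 8, so d-count = 8 − 3 = 5.
The d⁵ electrons fill as t2g^5 e_g^0.
Orbital CFSE = 5(-0.4) + 0(0.6) = -2.0Δ₀ = -2.0 × 391 = -782 kJ/mol.
High-spin d⁵ would be t2g^3 e_g^2 with 0 pairs; low-spin has 2, so 2 excess pairs cost +2P = +682 kJ/mol.
Combining: -782 + 682 = -100 kJ/mol.

-100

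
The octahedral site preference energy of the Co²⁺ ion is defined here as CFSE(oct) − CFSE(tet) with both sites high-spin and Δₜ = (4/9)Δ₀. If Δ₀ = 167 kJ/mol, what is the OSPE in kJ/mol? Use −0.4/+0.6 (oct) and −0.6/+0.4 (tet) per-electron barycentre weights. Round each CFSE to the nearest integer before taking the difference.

-45

Group 9 minus oxidation state +2 gives a d⁷ configuration for Co²⁺.
Octahedral (high-spin): t2g^5 e_g^2, CFSE = 5(−0.4) + 2(+0.6) = -0.8Δ₀ = -0.8 × 167 = -134 kJ/mol.
Tetrahedral e^4 t2^3 gives -1.2Δₜ = -1.2 × (4/9) × 167 = -89 kJ/mol.
OSPE = -134 − (-89) = -45 kJ/mol.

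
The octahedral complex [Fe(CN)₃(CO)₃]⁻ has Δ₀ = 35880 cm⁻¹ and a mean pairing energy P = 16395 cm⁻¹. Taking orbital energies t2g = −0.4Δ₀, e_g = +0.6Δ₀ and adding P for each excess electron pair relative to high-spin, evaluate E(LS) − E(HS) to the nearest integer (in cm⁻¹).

Ligand charges: 3×(-1) from CN⁻ and 3×(+0) from CO sum to -3; with overall charge -1, Fe is +2.
Fe²⁺: group 8, so d-count = 8 − 2 = 6.
High-spin d⁶ fills as t2g^4 e_g^2 with CFSE 4(−0.4) + 2(+0.6) = -0.4Δ₀ = -14352 cm⁻¹.
Low-spin: t2g^6 e_g^0, orbital CFSE = -2.4Δ₀ = -86112 cm⁻¹; plus 2 excess pairs × P = +32790 cm⁻¹; total -53322 cm⁻¹.
E(LS) − E(HS) = -53322 − (-14352) = -38970 cm⁻¹.

-38970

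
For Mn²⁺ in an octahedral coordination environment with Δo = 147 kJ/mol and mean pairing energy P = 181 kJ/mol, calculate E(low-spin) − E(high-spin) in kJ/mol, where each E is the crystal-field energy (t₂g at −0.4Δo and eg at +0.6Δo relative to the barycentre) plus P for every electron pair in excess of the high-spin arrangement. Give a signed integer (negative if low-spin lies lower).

Group 7 minus oxidation state +2 gives a d⁵ configuration for Mn²⁺.
High-spin: t₂g³ eg², CFSE = 0.0Δo = 0 kJ/mol.
For low-spin the configuration is t₂g⁵ eg⁰: orbital energy -2.0 × 147 = -294 kJ/mol, and 2 additional pairs relative to high-spin add 362 kJ/mol, giving 68 kJ/mol.
Thus E(LS) − E(HS) = 68 kJ/mol.

68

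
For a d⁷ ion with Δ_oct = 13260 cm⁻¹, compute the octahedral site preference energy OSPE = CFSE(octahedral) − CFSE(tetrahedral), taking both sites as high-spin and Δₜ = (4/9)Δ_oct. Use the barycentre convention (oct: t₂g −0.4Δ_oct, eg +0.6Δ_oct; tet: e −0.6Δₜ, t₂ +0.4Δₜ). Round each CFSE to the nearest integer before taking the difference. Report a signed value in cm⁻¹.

-3536

In an octahedral site d⁷ (HS) is t₂g⁵ eg², giving CFSE(oct) = -0.8Δ_oct = -10608 cm⁻¹.
Tetrahedral e⁴ t₂³ gives -1.2Δₜ = -1.2 × (4/9) × 13260 = -7072 cm⁻¹.
OSPE = -10608 − (-7072) = -3536 cm⁻¹.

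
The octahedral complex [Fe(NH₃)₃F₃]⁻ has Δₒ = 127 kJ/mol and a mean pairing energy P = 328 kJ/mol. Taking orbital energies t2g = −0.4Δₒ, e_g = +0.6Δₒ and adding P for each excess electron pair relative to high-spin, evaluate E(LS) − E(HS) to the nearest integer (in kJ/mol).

402

Ligand charges: 3×(+0) from NH₃ and 3×(-1) from F⁻ sum to -3; with overall charge -1, Fe is +2.
Fe sits in group 8; removing 2 electrons leaves Fe²⁺ with 8 − 2 = 6 d electrons.
High-spin d⁶ fills as t2g^4 e_g^2 with CFSE 4(−0.4) + 2(+0.6) = -0.4Δₒ = -51 kJ/mol.
For low-spin the configuration is t2g^6 e_g^0: orbital energy -2.4 × 127 = -305 kJ/mol, and 2 additional pairs relative to high-spin add 656 kJ/mol, giving 351 kJ/mol.
Thus E(LS) − E(HS) = 402 kJ/mol.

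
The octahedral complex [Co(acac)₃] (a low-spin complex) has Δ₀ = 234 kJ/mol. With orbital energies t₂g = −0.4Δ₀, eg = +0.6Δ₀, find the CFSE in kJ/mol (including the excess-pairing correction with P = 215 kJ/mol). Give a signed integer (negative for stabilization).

-132

Each acac⁻ contributes -1; 3 × (-1) = -3. With overall charge +0, Co is in the +3 oxidation state.
Co is in group 9, so Co³⁺ is d⁶ (9 − 3 = 6).
The d⁶ electrons fill as t₂g⁶ eg⁰.
Orbital CFSE = 6(-0.4) + 0(0.6) = -2.4Δ₀ = -2.4 × 234 = -562 kJ/mol.
Relative to high-spin t₂g⁴ eg² (1 paired), the low-spin configuration has 2 additional pairs, contributing +2 × 215 = +430 kJ/mol.
Net CFSE = -562 + 430 = -132 kJ/mol.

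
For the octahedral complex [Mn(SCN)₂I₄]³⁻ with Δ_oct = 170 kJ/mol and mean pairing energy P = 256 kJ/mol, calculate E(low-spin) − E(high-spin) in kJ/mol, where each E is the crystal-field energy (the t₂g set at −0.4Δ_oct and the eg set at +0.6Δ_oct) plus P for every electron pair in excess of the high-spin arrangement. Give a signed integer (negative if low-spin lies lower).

86

Ligand charges: 2×(-1) from SCN⁻ and 4×(-1) from I⁻ sum to -6; with overall charge -3, Mn is +3.
Group 7 minus oxidation state +3 gives a d⁴ configuration for Mn³⁺.
In the high-spin limit (t₂g³ eg¹) the orbital term is -0.6Δ_oct = -102 kJ/mol, with no excess pairing.
Low-spin t₂g⁴ eg⁰ gives -1.6Δ_oct = -272 kJ/mol, but forming 1 extra pair costs 1P = 256 kJ/mol, so E(LS) = -272 + 256 = -16 kJ/mol.
Thus E(LS) − E(HS) = 86 kJ/mol.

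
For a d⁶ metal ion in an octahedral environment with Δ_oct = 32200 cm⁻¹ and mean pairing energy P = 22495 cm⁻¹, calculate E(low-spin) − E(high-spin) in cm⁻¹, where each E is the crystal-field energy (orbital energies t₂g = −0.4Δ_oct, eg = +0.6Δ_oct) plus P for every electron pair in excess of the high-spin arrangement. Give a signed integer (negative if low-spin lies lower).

In the high-spin limit (t₂g⁴ eg²) the orbital term is -0.4Δ_oct = -12880 cm⁻¹, with no excess pairing.
Low-spin: t₂g⁶ eg⁰, orbital CFSE = -2.4Δ_oct = -77280 cm⁻¹; plus 2 excess pairs × P = +44990 cm⁻¹; total -32290 cm⁻¹.
Thus E(LS) − E(HS) = -19410 cm⁻¹.

-19410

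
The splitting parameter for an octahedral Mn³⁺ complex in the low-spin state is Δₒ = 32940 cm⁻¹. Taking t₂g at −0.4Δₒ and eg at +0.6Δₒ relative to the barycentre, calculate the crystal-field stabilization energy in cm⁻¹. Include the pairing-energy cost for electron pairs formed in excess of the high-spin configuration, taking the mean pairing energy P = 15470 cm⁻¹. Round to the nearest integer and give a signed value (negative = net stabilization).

Mn sits in group 7; removing 3 electrons leaves Mn³⁺ with 7 − 3 = 4 d electrons.
The d⁴ electrons fill as t₂g⁴ eg⁰.
Orbital CFSE = 4(-0.4) + 0(0.6) = -1.6Δₒ = -1.6 × 32940 = -52704 cm⁻¹.
Relative to high-spin t₂g³ eg¹ (0 paired), the low-spin configuration has 1 additional pair, contributing +1 × 15470 = +15470 cm⁻¹.
Combining: -52704 + 15470 = -37234 cm⁻¹.

-37234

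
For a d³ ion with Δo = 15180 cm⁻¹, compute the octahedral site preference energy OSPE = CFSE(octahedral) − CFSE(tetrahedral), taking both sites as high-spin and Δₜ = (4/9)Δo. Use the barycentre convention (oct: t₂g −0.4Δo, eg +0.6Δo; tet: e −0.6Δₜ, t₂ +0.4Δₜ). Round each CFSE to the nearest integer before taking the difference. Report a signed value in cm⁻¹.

In an octahedral site d³ (HS) is t₂g³ eg⁰, giving CFSE(oct) = -1.2Δo = -18216 cm⁻¹.
Tetrahedral e² t₂¹ gives -0.8Δₜ = -0.8 × (4/9) × 15180 = -5397 cm⁻¹.
OSPE = -18216 − (-5397) = -12819 cm⁻¹.

-12819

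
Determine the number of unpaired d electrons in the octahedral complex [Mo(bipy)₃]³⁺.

3

bipy is neutral, so the +3 overall charge sits on Mo: oxidation state +3.
Group 6 minus oxidation state +3 gives a d³ configuration for Mo³⁺.
Configuration: t₂g³ eg⁰, giving 3 unpaired electrons.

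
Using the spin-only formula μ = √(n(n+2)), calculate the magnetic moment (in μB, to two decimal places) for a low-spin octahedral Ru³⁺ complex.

1.73 μB

Ru sits in group 8; removing 3 electrons leaves Ru³⁺ with 8 − 3 = 5 d electrons.
Configuration: t₂g⁵ eg⁰ → 1 unpaired electron.
μ(spin-only) = √[1(1+2)] = √3 ≈ 1.73 μB.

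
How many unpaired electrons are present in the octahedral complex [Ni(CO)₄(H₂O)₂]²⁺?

Ligand charges: 4×(+0) from CO and 2×(+0) from H₂O sum to +0; with overall charge +2, Ni is +2.
Ni sits in group 10; removing 2 electrons leaves Ni²⁺ with 10 − 2 = 8 d electrons.
Configuration: t2g^6 e_g^2, giving 2 unpaired electrons.

2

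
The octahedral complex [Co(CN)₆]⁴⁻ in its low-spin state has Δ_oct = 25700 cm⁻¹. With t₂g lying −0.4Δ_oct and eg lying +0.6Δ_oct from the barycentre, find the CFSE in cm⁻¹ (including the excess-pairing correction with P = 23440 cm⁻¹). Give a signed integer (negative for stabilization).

Each CN⁻ contributes -1; 6 × (-1) = -6. With overall charge -4, Co is in the +2 oxidation state.
Co²⁺: group 9, so d-count = 9 − 2 = 7.
Electron filling gives t₂g⁶ eg¹.
Orbital CFSE = 6(-0.4) + 1(0.6) = -1.8Δ_oct = -1.8 × 25700 = -46260 cm⁻¹.
Relative to high-spin t₂g⁵ eg² (2 paired), the low-spin configuration has 1 additional pair, contributing +1 × 23440 = +23440 cm⁻¹.
Combining: -46260 + 23440 = -22820 cm⁻¹.

-22820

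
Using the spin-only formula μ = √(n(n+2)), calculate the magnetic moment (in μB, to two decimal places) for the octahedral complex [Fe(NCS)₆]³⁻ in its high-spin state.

5.92 μB

Each NCS⁻ contributes -1; 6 × (-1) = -6. With overall charge -3, Fe is in the +3 oxidation state.
Group 8 minus oxidation state +3 gives a d⁵ configuration for Fe³⁺.
Configuration: t₂g³ eg² → 5 unpaired electrons.
μ(spin-only) = √[5(5+2)] = √35 ≈ 5.92 μB.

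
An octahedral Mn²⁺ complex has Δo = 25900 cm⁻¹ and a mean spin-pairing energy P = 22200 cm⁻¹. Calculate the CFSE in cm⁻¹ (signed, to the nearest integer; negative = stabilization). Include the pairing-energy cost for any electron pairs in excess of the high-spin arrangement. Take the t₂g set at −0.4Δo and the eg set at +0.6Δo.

Mn sits in group 7; removing 2 electrons leaves Mn²⁺ with 7 − 2 = 5 d electrons.
Here Δo > P (25900 > 22200), so the low-spin state is favoured.
Configuration: t₂g⁵ eg⁰.
Orbital CFSE = -2.0Δo = -2.0 × 25900 = -51800 cm⁻¹.
Excess pairs vs high-spin: 2 − 0 = 2; pairing cost = +44400 cm⁻¹.
Net CFSE = -51800 + 44400 = -7400 cm⁻¹.

-7400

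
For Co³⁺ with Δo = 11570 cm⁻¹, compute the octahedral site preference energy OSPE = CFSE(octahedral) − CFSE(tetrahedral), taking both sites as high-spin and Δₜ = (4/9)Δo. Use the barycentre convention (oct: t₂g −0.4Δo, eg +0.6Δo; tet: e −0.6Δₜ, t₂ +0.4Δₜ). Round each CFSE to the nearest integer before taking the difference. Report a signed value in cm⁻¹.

Co is in group 9, so Co³⁺ is d⁶ (9 − 3 = 6).
Octahedral high-spin t₂g⁴ eg²: CFSE = -0.4 × 11570 = -4628 cm⁻¹.
In a tetrahedral site the filling is e³ t₂³: CFSE(tet) = -0.6Δₜ = -0.6 × (4/9)(11570) = -3085 cm⁻¹.
Subtracting, OSPE = -4628 − (-3085) = -1543 cm⁻¹.

-1543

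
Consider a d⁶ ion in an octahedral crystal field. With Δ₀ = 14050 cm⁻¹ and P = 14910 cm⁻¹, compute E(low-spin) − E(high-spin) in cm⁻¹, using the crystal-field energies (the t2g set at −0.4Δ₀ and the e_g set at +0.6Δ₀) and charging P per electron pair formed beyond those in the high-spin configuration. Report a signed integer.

1720

In the high-spin limit (t2g^4 e_g^2) the orbital term is -0.4Δ₀ = -5620 cm⁻¹, with no excess pairing.
For low-spin the configuration is t2g^6 e_g^0: orbital energy -2.4 × 14050 = -33720 cm⁻¹, and 2 additional pairs relative to high-spin add 29820 cm⁻¹, giving -3900 cm⁻¹.
E(LS) − E(HS) = -3900 − (-5620) = 1720 cm⁻¹.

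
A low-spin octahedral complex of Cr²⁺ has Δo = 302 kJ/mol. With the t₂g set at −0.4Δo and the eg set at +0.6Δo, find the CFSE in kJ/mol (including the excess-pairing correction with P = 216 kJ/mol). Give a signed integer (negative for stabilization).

-267

Cr²⁺: group 6, so d-count = 6 − 2 = 4.
Electron filling gives t₂g⁴ eg⁰.
CFSE(orbital) = 4×(-0.4Δo) + 0×(0.6Δo) = -1.6Δo; with Δo = 302 kJ/mol that is -483 kJ/mol.
High-spin d⁴ would be t₂g³ eg¹ with 0 pairs; low-spin has 1, so 1 excess pair costs +1P = +216 kJ/mol.
Net CFSE = -483 + 216 = -267 kJ/mol.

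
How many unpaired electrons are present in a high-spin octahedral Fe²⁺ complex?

Fe is in group 8, so Fe²⁺ is d⁶ (8 − 2 = 6).
Configuration: t₂g⁴ eg², giving 4 unpaired electrons.

4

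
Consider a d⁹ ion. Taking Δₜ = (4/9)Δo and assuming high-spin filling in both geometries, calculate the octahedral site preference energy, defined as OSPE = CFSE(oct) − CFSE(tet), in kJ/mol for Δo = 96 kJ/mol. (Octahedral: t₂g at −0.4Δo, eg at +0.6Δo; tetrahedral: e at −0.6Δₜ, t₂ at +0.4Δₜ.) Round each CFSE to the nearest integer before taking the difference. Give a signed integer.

In an octahedral site d⁹ (HS) is t₂g⁶ eg³, giving CFSE(oct) = -0.6Δo = -58 kJ/mol.
In a tetrahedral site the filling is e⁴ t₂⁵: CFSE(tet) = -0.4Δₜ = -0.4 × (4/9)(96) = -17 kJ/mol.
OSPE = CFSE(oct) − CFSE(tet) = -58 − (-17) = -41 kJ/mol.

-41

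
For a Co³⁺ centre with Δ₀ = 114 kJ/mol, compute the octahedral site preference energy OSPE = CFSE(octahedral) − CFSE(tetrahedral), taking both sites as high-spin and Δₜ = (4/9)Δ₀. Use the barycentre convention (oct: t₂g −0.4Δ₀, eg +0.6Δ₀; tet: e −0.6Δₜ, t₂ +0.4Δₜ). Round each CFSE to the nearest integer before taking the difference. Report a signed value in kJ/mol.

Co is in group 9, so Co³⁺ is d⁶ (9 − 3 = 6).
In an octahedral site d⁶ (HS) is t2g^4 e_g^2, giving CFSE(oct) = -0.4Δ₀ = -46 kJ/mol.
Tetrahedral: e^3 t2^3, CFSE = 3(−0.6) + 3(+0.4) = -0.6Δₜ = -0.6 × (4/9) × 114 = -30 kJ/mol.
OSPE = -46 − (-30) = -16 kJ/mol.

-16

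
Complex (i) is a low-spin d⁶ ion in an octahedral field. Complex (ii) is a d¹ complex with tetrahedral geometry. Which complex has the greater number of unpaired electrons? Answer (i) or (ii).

(i): t₂g⁶ eg⁰ → 0 unpaired.
(ii): With tetrahedral geometry the complex is necessarily high-spin; e¹ t₂⁰ → 1 unpaired.
So (ii) has more unpaired electrons.

(ii)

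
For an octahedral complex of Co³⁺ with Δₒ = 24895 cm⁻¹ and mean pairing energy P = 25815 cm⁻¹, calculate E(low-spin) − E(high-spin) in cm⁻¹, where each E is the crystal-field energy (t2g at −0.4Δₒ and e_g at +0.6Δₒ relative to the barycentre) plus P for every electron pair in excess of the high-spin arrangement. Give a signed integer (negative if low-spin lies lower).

1840

Co is in group 9, so Co³⁺ is d⁶ (9 − 3 = 6).
High-spin d⁶ fills as t2g^4 e_g^2 with CFSE 4(−0.4) + 2(+0.6) = -0.4Δₒ = -9958 cm⁻¹.
Low-spin t2g^6 e_g^0 gives -2.4Δₒ = -59748 cm⁻¹, but forming 2 extra pairs costs 2P = 51630 cm⁻¹, so E(LS) = -59748 + 51630 = -8118 cm⁻¹.
The difference is -8118 − (-9958) = 1840 cm⁻¹, so high-spin lies lower.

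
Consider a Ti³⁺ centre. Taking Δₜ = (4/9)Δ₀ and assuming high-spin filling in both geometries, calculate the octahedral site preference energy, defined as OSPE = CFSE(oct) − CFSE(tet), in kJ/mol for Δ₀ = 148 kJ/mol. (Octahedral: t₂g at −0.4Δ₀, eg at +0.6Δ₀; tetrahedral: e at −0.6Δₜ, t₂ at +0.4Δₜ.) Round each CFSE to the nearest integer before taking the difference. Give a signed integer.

-20

Ti is in group 4, so Ti³⁺ is d¹ (4 − 3 = 1).
In an octahedral site d¹ (HS) is t₂g¹ eg⁰, giving CFSE(oct) = -0.4Δ₀ = -59 kJ/mol.
In a tetrahedral site the filling is e¹ t₂⁰: CFSE(tet) = -0.6Δₜ = -0.6 × (4/9)(148) = -39 kJ/mol.
OSPE = CFSE(oct) − CFSE(tet) = -59 − (-39) = -20 kJ/mol.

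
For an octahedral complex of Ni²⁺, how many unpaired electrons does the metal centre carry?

2

Ni is in group 10, so Ni²⁺ is d⁸ (10 − 2 = 8).
For octahedral d⁸ the high- and low-spin configurations coincide.
Configuration: t₂g⁶ eg², giving 2 unpaired electrons.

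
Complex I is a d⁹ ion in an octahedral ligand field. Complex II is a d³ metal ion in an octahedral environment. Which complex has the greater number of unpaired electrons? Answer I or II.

II

I: t₂g⁶ eg³ → 1 unpaired.
II: t₂g³ eg⁰ → 3 unpaired.
So II has more unpaired electrons.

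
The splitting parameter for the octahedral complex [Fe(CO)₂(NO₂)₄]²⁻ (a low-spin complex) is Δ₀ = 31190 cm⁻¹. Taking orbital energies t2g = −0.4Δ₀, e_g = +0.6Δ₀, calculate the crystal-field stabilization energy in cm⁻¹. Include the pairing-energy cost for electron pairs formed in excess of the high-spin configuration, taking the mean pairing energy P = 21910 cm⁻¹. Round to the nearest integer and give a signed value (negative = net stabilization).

-31036

Ligand charges: 2×(+0) from CO and 4×(-1) from NO₂⁻ sum to -4; with overall charge -2, Fe is +2.
Fe sits in group 8; removing 2 electrons leaves Fe²⁺ with 8 − 2 = 6 d electrons.
The d⁶ electrons fill as t2g^6 e_g^0.
The orbital stabilization is -2.4Δ₀ = -2.4 × 31190 = -74856 cm⁻¹.
Pairing penalty: 3 pairs vs 1 in the high-spin reference → 2 extra × P = 43820 cm⁻¹.
Net CFSE = -74856 + 43820 = -31036 cm⁻¹.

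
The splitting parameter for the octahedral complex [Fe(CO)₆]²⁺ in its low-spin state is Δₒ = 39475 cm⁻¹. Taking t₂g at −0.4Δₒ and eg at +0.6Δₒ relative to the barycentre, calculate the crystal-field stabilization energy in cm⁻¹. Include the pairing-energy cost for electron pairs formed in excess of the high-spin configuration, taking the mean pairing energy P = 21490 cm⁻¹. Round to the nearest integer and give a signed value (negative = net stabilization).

-51760

CO is neutral, so the +2 overall charge sits on Fe: oxidation state +2.
Fe sits in group 8; removing 2 electrons leaves Fe²⁺ with 8 − 2 = 6 d electrons.
The d⁶ electrons fill as t₂g⁶ eg⁰.
CFSE(orbital) = 6×(-0.4Δₒ) + 0×(0.6Δₒ) = -2.4Δₒ; with Δₒ = 39475 cm⁻¹ that is -94740 cm⁻¹.
Pairing penalty: 3 pairs vs 1 in the high-spin reference → 2 extra × P = 42980 cm⁻¹.
Net CFSE = -94740 + 42980 = -51760 cm⁻¹.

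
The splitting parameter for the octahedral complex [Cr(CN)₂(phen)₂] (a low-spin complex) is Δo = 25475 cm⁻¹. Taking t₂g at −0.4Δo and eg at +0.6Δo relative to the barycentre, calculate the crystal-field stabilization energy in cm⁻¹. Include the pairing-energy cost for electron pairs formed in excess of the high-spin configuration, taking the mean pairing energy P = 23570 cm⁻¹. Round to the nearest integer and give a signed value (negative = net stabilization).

Ligand charges: 2×(-1) from CN⁻ and 2×(+0) from phen sum to -2; with overall charge +0, Cr is +2.
Cr is in group 6, so Cr²⁺ is d⁴ (6 − 2 = 4).
The d⁴ electrons fill as t₂g⁴ eg⁰.
Orbital CFSE = 4(-0.4) + 0(0.6) = -1.6Δo = -1.6 × 25475 = -40760 cm⁻¹.
Relative to high-spin t₂g³ eg¹ (0 paired), the low-spin configuration has 1 additional pair, contributing +1 × 23570 = +23570 cm⁻¹.
Combining: -40760 + 23570 = -17190 cm⁻¹.

-17190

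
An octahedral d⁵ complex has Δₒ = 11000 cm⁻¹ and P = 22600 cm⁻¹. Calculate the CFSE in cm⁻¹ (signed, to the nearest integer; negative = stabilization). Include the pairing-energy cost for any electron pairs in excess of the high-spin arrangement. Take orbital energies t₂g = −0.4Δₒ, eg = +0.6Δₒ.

0

Since Δₒ = 11000 cm⁻¹ < P = 22600 cm⁻¹, the complex adopts the high-spin configuration.
Filling d⁵ accordingly: t₂g³ eg².
Orbital CFSE = 0.0Δₒ = 0.0 × 11000 = 0 cm⁻¹.
High-spin has no excess pairs, so no pairing correction applies.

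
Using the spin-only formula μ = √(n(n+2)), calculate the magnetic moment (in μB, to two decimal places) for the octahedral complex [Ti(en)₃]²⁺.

2.83 μB

en is neutral, so the +2 overall charge sits on Ti: oxidation state +2.
Group 4 minus oxidation state +2 gives a d² configuration for Ti²⁺.
Configuration: t₂g² eg⁰ → 2 unpaired electrons.
μ(spin-only) = √[2(2+2)] = √8 ≈ 2.83 μB.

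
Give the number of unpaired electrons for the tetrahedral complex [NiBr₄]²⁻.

2

Each Br⁻ contributes -1; 4 × (-1) = -4. With overall charge -2, Ni is in the +2 oxidation state.
Ni is in group 10, so Ni²⁺ is d⁸ (10 − 2 = 8).
Tetrahedral fields are weak (Δₜ ≈ 4/9 Δₒ), so electrons fill high-spin.
Configuration: e⁴ t₂⁴, giving 2 unpaired electrons.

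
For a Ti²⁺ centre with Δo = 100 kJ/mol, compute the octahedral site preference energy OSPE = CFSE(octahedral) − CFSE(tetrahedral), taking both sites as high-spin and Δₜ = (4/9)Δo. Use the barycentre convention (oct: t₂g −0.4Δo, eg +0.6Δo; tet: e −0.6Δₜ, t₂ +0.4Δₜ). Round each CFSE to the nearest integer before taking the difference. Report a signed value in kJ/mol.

-27

Ti sits in group 4; removing 2 electrons leaves Ti²⁺ with 4 − 2 = 2 d electrons.
In an octahedral site d² (HS) is t₂g² eg⁰, giving CFSE(oct) = -0.8Δo = -80 kJ/mol.
Tetrahedral: e² t₂⁰, CFSE = 2(−0.6) + 0(+0.4) = -1.2Δₜ = -1.2 × (4/9) × 100 = -53 kJ/mol.
OSPE = -80 − (-53) = -27 kJ/mol.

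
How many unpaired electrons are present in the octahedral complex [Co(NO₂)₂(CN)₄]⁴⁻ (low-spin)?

Ligand charges: 2×(-1) from NO₂⁻ and 4×(-1) from CN⁻ sum to -6; with overall charge -4, Co is +2.
Group 9 minus oxidation state +2 gives a d⁷ configuration for Co²⁺.
Configuration: t2g^6 e_g^1, giving 1 unpaired electron.

1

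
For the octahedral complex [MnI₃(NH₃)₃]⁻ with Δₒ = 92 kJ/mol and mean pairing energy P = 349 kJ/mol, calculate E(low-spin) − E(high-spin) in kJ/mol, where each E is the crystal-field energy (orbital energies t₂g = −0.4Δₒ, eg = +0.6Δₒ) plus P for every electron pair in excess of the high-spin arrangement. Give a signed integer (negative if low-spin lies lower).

514

Ligand charges: 3×(-1) from I⁻ and 3×(+0) from NH₃ sum to -3; with overall charge -1, Mn is +2.
Mn²⁺: group 7, so d-count = 7 − 2 = 5.
In the high-spin limit (t₂g³ eg²) the orbital term is 0.0Δₒ = 0 kJ/mol, with no excess pairing.
Low-spin: t₂g⁵ eg⁰, orbital CFSE = -2.0Δₒ = -184 kJ/mol; plus 2 excess pairs × P = +698 kJ/mol; total 514 kJ/mol.
The difference is 514 − (0) = 514 kJ/mol, so high-spin lies lower.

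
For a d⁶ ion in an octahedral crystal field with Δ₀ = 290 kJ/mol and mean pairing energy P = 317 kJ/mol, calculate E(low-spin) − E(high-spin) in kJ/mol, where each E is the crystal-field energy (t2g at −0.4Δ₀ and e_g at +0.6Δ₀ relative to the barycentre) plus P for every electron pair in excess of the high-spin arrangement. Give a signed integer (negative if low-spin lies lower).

In the high-spin limit (t2g^4 e_g^2) the orbital term is -0.4Δ₀ = -116 kJ/mol, with no excess pairing.
For low-spin the configuration is t2g^6 e_g^0: orbital energy -2.4 × 290 = -696 kJ/mol, and 2 additional pairs relative to high-spin add 634 kJ/mol, giving -62 kJ/mol.
The difference is -62 − (-116) = 54 kJ/mol, so high-spin lies lower.

54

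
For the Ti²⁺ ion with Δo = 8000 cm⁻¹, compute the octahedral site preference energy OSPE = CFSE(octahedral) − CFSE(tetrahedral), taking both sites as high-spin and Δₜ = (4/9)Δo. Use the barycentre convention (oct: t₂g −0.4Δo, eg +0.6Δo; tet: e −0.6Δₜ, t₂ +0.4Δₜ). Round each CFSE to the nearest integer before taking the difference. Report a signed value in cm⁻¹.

-2133

Ti sits in group 4; removing 2 electrons leaves Ti²⁺ with 4 − 2 = 2 d electrons.
Octahedral (high-spin): t2g^2 e_g^0, CFSE = 2(−0.4) + 0(+0.6) = -0.8Δo = -0.8 × 8000 = -6400 cm⁻¹.
In a tetrahedral site the filling is e^2 t2^0: CFSE(tet) = -1.2Δₜ = -1.2 × (4/9)(8000) = -4267 cm⁻¹.
OSPE = CFSE(oct) − CFSE(tet) = -6400 − (-4267) = -2133 cm⁻¹.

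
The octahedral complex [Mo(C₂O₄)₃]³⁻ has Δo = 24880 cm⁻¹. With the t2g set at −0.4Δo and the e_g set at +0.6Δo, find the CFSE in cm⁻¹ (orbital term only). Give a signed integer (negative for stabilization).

-29856

Each C₂O₄²⁻ contributes -2; 3 × (-2) = -6. With overall charge -3, Mo is in the +3 oxidation state.
Mo is in group 6, so Mo³⁺ is d³ (6 − 3 = 3).
The d³ electrons fill as t2g^3 e_g^0.
The orbital stabilization is -1.2Δo = -1.2 × 24880 = -29856 cm⁻¹.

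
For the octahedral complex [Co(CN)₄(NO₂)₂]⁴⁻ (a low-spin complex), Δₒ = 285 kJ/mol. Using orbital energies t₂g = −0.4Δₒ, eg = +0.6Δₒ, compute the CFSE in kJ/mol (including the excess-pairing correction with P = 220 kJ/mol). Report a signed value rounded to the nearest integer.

-293

Ligand charges: 4×(-1) from CN⁻ and 2×(-1) from NO₂⁻ sum to -6; with overall charge -4, Co is +2.
Co²⁺: group 9, so d-count = 9 − 2 = 7.
Configuration: t₂g⁶ eg¹.
CFSE(orbital) = 6×(-0.4Δₒ) + 1×(0.6Δₒ) = -1.8Δₒ; with Δₒ = 285 kJ/mol that is -513 kJ/mol.
Relative to high-spin t₂g⁵ eg² (2 paired), the low-spin configuration has 1 additional pair, contributing +1 × 220 = +220 kJ/mol.
Overall CFSE = -513 + 220 = -293 kJ/mol.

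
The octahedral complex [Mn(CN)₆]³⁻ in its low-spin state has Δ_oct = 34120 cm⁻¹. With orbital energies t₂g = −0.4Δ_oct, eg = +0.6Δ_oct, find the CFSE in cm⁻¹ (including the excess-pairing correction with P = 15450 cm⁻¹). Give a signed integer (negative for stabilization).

-39142

Each CN⁻ contributes -1; 6 × (-1) = -6. With overall charge -3, Mn is in the +3 oxidation state.
Mn is in group 7, so Mn³⁺ is d⁴ (7 − 3 = 4).
The d⁴ electrons fill as t₂g⁴ eg⁰.
The orbital stabilization is -1.6Δ_oct = -1.6 × 34120 = -54592 cm⁻¹.
Relative to high-spin t₂g³ eg¹ (0 paired), the low-spin configuration has 1 additional pair, contributing +1 × 15450 = +15450 cm⁻¹.
Overall CFSE = -54592 + 15450 = -39142 cm⁻¹.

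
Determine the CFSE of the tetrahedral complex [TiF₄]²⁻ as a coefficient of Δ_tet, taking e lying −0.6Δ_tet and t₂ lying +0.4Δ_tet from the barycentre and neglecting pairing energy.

-1.2 Δ_tet

Each F⁻ contributes -1; 4 × (-1) = -4. With overall charge -2, Ti is in the +2 oxidation state.
Ti²⁺: group 4, so d-count = 4 − 2 = 2.
With tetrahedral geometry the complex is necessarily high-spin.
Configuration: e² t₂⁰.
CFSE = 2(-0.6Δ_tet) + 0(0.4Δ_tet) = -1.2Δ_tet + 0.0Δ_tet = -1.2Δ_tet.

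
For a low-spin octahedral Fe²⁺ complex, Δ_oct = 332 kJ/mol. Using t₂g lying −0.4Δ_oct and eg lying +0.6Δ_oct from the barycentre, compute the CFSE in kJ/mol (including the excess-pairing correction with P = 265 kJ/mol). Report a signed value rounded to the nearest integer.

Fe is in group 8, so Fe²⁺ is d⁶ (8 − 2 = 6).
The d⁶ electrons fill as t₂g⁶ eg⁰.
CFSE(orbital) = 6×(-0.4Δ_oct) + 0×(0.6Δ_oct) = -2.4Δ_oct; with Δ_oct = 332 kJ/mol that is -797 kJ/mol.
Pairing penalty: 3 pairs vs 1 in the high-spin reference → 2 extra × P = 530 kJ/mol.
Combining: -797 + 530 = -267 kJ/mol.

-267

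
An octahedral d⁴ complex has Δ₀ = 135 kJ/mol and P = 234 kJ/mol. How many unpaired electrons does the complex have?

With Δ₀ < P the complex is high-spin.
Filling d⁴ accordingly: t₂g³ eg¹.
Unpaired electrons: 4.

4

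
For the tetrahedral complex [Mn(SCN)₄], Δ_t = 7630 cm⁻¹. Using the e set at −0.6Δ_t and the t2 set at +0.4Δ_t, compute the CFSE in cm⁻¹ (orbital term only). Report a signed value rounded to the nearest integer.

-6104

Each SCN⁻ contributes -1; 4 × (-1) = -4. With overall charge +0, Mn is in the +4 oxidation state.
Mn⁴⁺: group 7, so d-count = 7 − 4 = 3.
Tetrahedral splitting is small, so the complex is high-spin.
Electron filling gives e^2 t2^1.
The orbital stabilization is -0.8Δ_t = -0.8 × 7630 = -6104 cm⁻¹.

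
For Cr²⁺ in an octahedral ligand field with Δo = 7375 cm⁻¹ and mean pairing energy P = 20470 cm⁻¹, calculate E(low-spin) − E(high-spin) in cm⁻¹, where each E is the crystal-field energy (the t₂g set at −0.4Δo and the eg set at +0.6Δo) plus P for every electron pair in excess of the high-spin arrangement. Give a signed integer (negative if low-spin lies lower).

13095

Cr²⁺: group 6, so d-count = 6 − 2 = 4.
High-spin d⁴ fills as t₂g³ eg¹ with CFSE 3(−0.4) + 1(+0.6) = -0.6Δo = -4425 cm⁻¹.
For low-spin the configuration is t₂g⁴ eg⁰: orbital energy -1.6 × 7375 = -11800 cm⁻¹, and 1 additional pair relative to high-spin adds 20470 cm⁻¹, giving 8670 cm⁻¹.
The difference is 8670 − (-4425) = 13095 cm⁻¹, so high-spin lies lower.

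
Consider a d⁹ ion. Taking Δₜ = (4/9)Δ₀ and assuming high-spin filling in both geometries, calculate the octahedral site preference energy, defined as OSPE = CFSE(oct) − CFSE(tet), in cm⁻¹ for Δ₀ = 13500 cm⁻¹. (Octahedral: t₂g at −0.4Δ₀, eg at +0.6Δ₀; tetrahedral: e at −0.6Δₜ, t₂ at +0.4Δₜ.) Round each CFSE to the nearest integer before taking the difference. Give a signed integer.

In an octahedral site d⁹ (HS) is t₂g⁶ eg³, giving CFSE(oct) = -0.6Δ₀ = -8100 cm⁻¹.
Tetrahedral: e⁴ t₂⁵, CFSE = 4(−0.6) + 5(+0.4) = -0.4Δₜ = -0.4 × (4/9) × 13500 = -2400 cm⁻¹.
Subtracting, OSPE = -8100 − (-2400) = -5700 cm⁻¹.

-5700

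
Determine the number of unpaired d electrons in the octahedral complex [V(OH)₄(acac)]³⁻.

3

Ligand charges: 4×(-1) from OH⁻ and 1×(-1) from acac⁻ sum to -5; with overall charge -3, V is +2.
V is in group 5, so V²⁺ is d³ (5 − 2 = 3).
Configuration: t2g^3 e_g^0, giving 3 unpaired electrons.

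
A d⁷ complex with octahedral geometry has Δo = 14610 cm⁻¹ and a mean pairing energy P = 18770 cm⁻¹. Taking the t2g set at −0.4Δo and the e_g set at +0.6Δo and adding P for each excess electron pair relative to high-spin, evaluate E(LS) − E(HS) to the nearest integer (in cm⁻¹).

4160

In the high-spin limit (t2g^5 e_g^2) the orbital term is -0.8Δo = -11688 cm⁻¹, with no excess pairing.
Low-spin: t2g^6 e_g^1, orbital CFSE = -1.8Δo = -26298 cm⁻¹; plus 1 excess pair × P = +18770 cm⁻¹; total -7528 cm⁻¹.
E(LS) − E(HS) = -7528 − (-11688) = 4160 cm⁻¹.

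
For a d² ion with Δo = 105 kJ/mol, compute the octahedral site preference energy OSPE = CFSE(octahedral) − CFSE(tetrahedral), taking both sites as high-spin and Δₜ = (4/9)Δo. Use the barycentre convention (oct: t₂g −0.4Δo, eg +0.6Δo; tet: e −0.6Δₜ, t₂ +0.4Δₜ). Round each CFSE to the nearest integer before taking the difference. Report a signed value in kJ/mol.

Octahedral high-spin t₂g² eg⁰: CFSE = -0.8 × 105 = -84 kJ/mol.
Tetrahedral e² t₂⁰ gives -1.2Δₜ = -1.2 × (4/9) × 105 = -56 kJ/mol.
OSPE = CFSE(oct) − CFSE(tet) = -84 − (-56) = -28 kJ/mol.

-28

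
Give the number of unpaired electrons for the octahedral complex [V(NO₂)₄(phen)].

1

Ligand charges: 4×(-1) from NO₂⁻ and 1×(+0) from phen sum to -4; with overall charge +0, V is +4.
Group 5 minus oxidation state +4 gives a d¹ configuration for V⁴⁺.
Configuration: t₂g¹ eg⁰, giving 1 unpaired electron.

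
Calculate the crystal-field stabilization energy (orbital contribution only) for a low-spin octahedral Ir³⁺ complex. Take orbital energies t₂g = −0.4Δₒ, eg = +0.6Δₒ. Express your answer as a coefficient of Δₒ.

Group 9 minus oxidation state +3 gives a d⁶ configuration for Ir³⁺.
Configuration: t₂g⁶ eg⁰.
CFSE = 6(-0.4Δₒ) + 0(0.6Δₒ) = -2.4Δₒ + 0.0Δₒ = -2.4Δₒ.

-2.4 Δₒ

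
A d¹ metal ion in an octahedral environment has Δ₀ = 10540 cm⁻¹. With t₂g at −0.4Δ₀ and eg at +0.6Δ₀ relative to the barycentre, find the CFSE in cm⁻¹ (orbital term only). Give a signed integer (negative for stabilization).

Configuration: t₂g¹ eg⁰.
Orbital CFSE = 1(-0.4) + 0(0.6) = -0.4Δ₀ = -0.4 × 10540 = -4216 cm⁻¹.

-4216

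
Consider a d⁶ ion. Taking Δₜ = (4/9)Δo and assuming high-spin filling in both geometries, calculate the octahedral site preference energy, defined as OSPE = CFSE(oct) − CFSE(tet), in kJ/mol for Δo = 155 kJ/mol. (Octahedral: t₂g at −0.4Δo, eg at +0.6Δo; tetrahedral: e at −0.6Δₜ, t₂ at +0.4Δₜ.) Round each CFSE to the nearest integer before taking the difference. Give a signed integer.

-21

Octahedral high-spin t₂g⁴ eg²: CFSE = -0.4 × 155 = -62 kJ/mol.
Tetrahedral e³ t₂³ gives -0.6Δₜ = -0.6 × (4/9) × 155 = -41 kJ/mol.
Subtracting, OSPE = -62 − (-41) = -21 kJ/mol.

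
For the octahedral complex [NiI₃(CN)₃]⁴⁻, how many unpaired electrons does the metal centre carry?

Ligand charges: 3×(-1) from I⁻ and 3×(-1) from CN⁻ sum to -6; with overall charge -4, Ni is +2.
Ni²⁺: group 10, so d-count = 10 − 2 = 8.
Configuration: t₂g⁶ eg², giving 2 unpaired electrons.

2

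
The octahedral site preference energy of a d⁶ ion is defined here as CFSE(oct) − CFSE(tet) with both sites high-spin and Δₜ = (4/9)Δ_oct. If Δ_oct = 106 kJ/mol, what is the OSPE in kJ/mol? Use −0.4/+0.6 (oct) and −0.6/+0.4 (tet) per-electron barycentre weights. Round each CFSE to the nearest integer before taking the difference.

-14

Octahedral high-spin t₂g⁴ eg²: CFSE = -0.4 × 106 = -42 kJ/mol.
In a tetrahedral site the filling is e³ t₂³: CFSE(tet) = -0.6Δₜ = -0.6 × (4/9)(106) = -28 kJ/mol.
Subtracting, OSPE = -42 − (-28) = -14 kJ/mol.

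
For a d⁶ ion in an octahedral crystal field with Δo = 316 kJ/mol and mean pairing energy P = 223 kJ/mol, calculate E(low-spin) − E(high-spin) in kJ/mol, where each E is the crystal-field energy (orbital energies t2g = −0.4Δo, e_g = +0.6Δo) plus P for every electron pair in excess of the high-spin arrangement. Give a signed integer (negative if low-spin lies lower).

-186

In the high-spin limit (t2g^4 e_g^2) the orbital term is -0.4Δo = -126 kJ/mol, with no excess pairing.
Low-spin: t2g^6 e_g^0, orbital CFSE = -2.4Δo = -758 kJ/mol; plus 2 excess pairs × P = +446 kJ/mol; total -312 kJ/mol.
E(LS) − E(HS) = -312 − (-126) = -186 kJ/mol.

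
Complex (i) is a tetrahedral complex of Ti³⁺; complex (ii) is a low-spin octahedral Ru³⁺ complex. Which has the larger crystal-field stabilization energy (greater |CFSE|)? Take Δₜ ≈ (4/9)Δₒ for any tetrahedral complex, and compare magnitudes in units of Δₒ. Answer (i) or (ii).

(ii)

(i): Ti³⁺: group 4, so d-count = 4 − 3 = 1; Tetrahedral fields are weak (Δₜ ≈ 4/9 Δₒ), so electrons fill high-spin; e^1 t2^0, CFSE = -0.6Δₜ ≈ -0.27Δₒ.
(ii): Ru³⁺: group 8, so d-count = 8 − 3 = 5; t₂g⁵ eg⁰, CFSE = -2.0Δₒ.
So (ii) has the larger |CFSE|.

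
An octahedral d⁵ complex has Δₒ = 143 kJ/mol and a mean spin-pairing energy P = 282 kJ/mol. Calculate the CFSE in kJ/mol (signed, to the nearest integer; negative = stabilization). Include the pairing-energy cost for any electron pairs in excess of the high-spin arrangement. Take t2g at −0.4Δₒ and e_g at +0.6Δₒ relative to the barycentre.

0

With Δₒ < P the complex is high-spin.
Filling d⁵ accordingly: t2g^3 e_g^2.
Orbital CFSE = 0.0Δₒ = 0.0 × 143 = 0 kJ/mol.
High-spin has no excess pairs, so no pairing correction applies.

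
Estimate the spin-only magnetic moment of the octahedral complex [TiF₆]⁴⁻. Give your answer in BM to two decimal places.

Each F⁻ contributes -1; 6 × (-1) = -6. With overall charge -4, Ti is in the +2 oxidation state.
Ti sits in group 4; removing 2 electrons leaves Ti²⁺ with 4 − 2 = 2 d electrons.
Configuration: t₂g² eg⁰ → 2 unpaired electrons.
μ(spin-only) = √[2(2+2)] = √8 ≈ 2.83 BM.

2.83 BM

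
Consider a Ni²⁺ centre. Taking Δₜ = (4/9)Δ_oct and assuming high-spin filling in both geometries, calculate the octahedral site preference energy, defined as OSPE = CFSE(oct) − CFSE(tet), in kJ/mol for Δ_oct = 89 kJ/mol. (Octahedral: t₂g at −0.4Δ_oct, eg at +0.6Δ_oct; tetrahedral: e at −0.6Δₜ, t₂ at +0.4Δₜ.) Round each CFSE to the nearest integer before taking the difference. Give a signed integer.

Ni sits in group 10; removing 2 electrons leaves Ni²⁺ with 10 − 2 = 8 d electrons.
Octahedral high-spin t2g^6 e_g^2: CFSE = -1.2 × 89 = -107 kJ/mol.
Tetrahedral: e^4 t2^4, CFSE = 4(−0.6) + 4(+0.4) = -0.8Δₜ = -0.8 × (4/9) × 89 = -32 kJ/mol.
OSPE = -107 − (-32) = -75 kJ/mol.

-75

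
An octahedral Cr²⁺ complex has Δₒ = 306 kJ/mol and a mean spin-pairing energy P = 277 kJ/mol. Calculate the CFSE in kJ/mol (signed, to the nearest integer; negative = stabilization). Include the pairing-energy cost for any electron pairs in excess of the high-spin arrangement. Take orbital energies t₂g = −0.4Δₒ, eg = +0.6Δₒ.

Group 6 minus oxidation state +2 gives a d⁴ configuration for Cr²⁺.
With Δₒ > P the complex is low-spin.
Configuration: t₂g⁴ eg⁰.
Orbital CFSE = -1.6Δₒ = -1.6 × 306 = -490 kJ/mol.
Excess pairs vs high-spin: 1 − 0 = 1; pairing cost = +277 kJ/mol.
Net CFSE = -490 + 277 = -213 kJ/mol.

-213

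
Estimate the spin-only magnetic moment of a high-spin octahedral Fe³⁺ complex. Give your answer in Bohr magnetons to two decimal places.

5.92 Bohr magnetons

Fe is in group 8, so Fe³⁺ is d⁵ (8 − 3 = 5).
Configuration: t2g^3 e_g^2 → 5 unpaired electrons.
μ(spin-only) = √[5(5+2)] = √35 ≈ 5.92 Bohr magnetons.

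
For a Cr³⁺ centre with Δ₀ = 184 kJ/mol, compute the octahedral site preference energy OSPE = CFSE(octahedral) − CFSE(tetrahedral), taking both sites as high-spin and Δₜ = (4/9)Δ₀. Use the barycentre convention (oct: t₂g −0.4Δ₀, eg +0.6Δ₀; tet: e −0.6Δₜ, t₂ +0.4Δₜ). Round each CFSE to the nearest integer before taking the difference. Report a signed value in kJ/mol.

Cr is in group 6, so Cr³⁺ is d³ (6 − 3 = 3).
Octahedral (high-spin): t₂g³ eg⁰, CFSE = 3(−0.4) + 0(+0.6) = -1.2Δ₀ = -1.2 × 184 = -221 kJ/mol.
Tetrahedral: e² t₂¹, CFSE = 2(−0.6) + 1(+0.4) = -0.8Δₜ = -0.8 × (4/9) × 184 = -65 kJ/mol.
Subtracting, OSPE = -221 − (-65) = -156 kJ/mol.

-156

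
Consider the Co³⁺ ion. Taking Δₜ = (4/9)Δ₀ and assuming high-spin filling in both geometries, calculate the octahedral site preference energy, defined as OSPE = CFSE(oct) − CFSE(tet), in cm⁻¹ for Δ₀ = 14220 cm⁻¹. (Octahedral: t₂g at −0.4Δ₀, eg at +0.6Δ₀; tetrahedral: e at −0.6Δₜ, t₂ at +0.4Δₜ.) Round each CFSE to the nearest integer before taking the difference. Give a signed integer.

Co is in group 9, so Co³⁺ is d⁶ (9 − 3 = 6).
Octahedral high-spin t₂g⁴ eg²: CFSE = -0.4 × 14220 = -5688 cm⁻¹.
Tetrahedral e³ t₂³ gives -0.6Δₜ = -0.6 × (4/9) × 14220 = -3792 cm⁻¹.
OSPE = -5688 − (-3792) = -1896 cm⁻¹.

-1896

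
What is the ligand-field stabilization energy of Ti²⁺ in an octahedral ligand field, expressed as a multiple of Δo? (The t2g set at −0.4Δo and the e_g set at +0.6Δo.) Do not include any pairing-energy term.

-0.8 Δo

Ti is in group 4, so Ti²⁺ is d² (4 − 2 = 2).
Configuration: t2g^2 e_g^0.
CFSE = 2(-0.4Δo) + 0(0.6Δo) = -0.8Δo + 0.0Δo = -0.8Δo.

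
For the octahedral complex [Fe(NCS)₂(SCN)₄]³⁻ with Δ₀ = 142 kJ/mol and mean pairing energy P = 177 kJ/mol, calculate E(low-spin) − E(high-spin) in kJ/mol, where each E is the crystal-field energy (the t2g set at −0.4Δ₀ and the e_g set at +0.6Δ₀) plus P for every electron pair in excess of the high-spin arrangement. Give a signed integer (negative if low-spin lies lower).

70

Ligand charges: 2×(-1) from NCS⁻ and 4×(-1) from SCN⁻ sum to -6; with overall charge -3, Fe is +3.
Fe sits in group 8; removing 3 electrons leaves Fe³⁺ with 8 − 3 = 5 d electrons.
In the high-spin limit (t2g^3 e_g^2) the orbital term is 0.0Δ₀ = 0 kJ/mol, with no excess pairing.
Low-spin: t2g^5 e_g^0, orbital CFSE = -2.0Δ₀ = -284 kJ/mol; plus 2 excess pairs × P = +354 kJ/mol; total 70 kJ/mol.
Thus E(LS) − E(HS) = 70 kJ/mol.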